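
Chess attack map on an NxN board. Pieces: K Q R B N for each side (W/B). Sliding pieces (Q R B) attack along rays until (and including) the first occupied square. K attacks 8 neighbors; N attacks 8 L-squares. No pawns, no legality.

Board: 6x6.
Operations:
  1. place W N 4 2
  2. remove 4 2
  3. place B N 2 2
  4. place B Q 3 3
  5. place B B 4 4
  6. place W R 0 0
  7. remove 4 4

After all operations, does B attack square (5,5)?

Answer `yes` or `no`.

Answer: yes

Derivation:
Op 1: place WN@(4,2)
Op 2: remove (4,2)
Op 3: place BN@(2,2)
Op 4: place BQ@(3,3)
Op 5: place BB@(4,4)
Op 6: place WR@(0,0)
Op 7: remove (4,4)
Per-piece attacks for B:
  BN@(2,2): attacks (3,4) (4,3) (1,4) (0,3) (3,0) (4,1) (1,0) (0,1)
  BQ@(3,3): attacks (3,4) (3,5) (3,2) (3,1) (3,0) (4,3) (5,3) (2,3) (1,3) (0,3) (4,4) (5,5) (4,2) (5,1) (2,4) (1,5) (2,2) [ray(-1,-1) blocked at (2,2)]
B attacks (5,5): yes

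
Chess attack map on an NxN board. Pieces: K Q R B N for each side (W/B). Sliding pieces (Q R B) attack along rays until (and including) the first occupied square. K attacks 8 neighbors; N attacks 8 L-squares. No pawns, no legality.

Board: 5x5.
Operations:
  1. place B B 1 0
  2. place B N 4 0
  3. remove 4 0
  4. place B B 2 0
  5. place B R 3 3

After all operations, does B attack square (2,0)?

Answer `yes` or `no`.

Op 1: place BB@(1,0)
Op 2: place BN@(4,0)
Op 3: remove (4,0)
Op 4: place BB@(2,0)
Op 5: place BR@(3,3)
Per-piece attacks for B:
  BB@(1,0): attacks (2,1) (3,2) (4,3) (0,1)
  BB@(2,0): attacks (3,1) (4,2) (1,1) (0,2)
  BR@(3,3): attacks (3,4) (3,2) (3,1) (3,0) (4,3) (2,3) (1,3) (0,3)
B attacks (2,0): no

Answer: no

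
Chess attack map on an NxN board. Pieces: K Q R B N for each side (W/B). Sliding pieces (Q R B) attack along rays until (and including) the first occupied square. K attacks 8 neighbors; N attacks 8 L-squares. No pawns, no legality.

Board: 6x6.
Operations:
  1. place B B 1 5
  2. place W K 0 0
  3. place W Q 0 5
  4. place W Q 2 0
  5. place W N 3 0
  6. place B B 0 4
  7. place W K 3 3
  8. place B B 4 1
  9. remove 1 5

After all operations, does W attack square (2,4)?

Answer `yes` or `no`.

Op 1: place BB@(1,5)
Op 2: place WK@(0,0)
Op 3: place WQ@(0,5)
Op 4: place WQ@(2,0)
Op 5: place WN@(3,0)
Op 6: place BB@(0,4)
Op 7: place WK@(3,3)
Op 8: place BB@(4,1)
Op 9: remove (1,5)
Per-piece attacks for W:
  WK@(0,0): attacks (0,1) (1,0) (1,1)
  WQ@(0,5): attacks (0,4) (1,5) (2,5) (3,5) (4,5) (5,5) (1,4) (2,3) (3,2) (4,1) [ray(0,-1) blocked at (0,4); ray(1,-1) blocked at (4,1)]
  WQ@(2,0): attacks (2,1) (2,2) (2,3) (2,4) (2,5) (3,0) (1,0) (0,0) (3,1) (4,2) (5,3) (1,1) (0,2) [ray(1,0) blocked at (3,0); ray(-1,0) blocked at (0,0)]
  WN@(3,0): attacks (4,2) (5,1) (2,2) (1,1)
  WK@(3,3): attacks (3,4) (3,2) (4,3) (2,3) (4,4) (4,2) (2,4) (2,2)
W attacks (2,4): yes

Answer: yes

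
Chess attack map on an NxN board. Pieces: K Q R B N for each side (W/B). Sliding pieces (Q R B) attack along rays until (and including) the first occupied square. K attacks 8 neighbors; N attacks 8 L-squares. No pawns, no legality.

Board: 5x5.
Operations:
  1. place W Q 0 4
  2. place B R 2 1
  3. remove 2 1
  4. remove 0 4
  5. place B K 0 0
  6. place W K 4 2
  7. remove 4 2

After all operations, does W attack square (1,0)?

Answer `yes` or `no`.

Op 1: place WQ@(0,4)
Op 2: place BR@(2,1)
Op 3: remove (2,1)
Op 4: remove (0,4)
Op 5: place BK@(0,0)
Op 6: place WK@(4,2)
Op 7: remove (4,2)
Per-piece attacks for W:
W attacks (1,0): no

Answer: no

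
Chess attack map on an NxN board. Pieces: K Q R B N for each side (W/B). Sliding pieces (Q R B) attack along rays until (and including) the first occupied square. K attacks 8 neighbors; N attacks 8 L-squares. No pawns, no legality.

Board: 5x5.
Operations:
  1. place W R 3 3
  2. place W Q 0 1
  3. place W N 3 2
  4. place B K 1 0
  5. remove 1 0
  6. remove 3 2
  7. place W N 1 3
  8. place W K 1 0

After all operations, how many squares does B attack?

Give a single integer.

Op 1: place WR@(3,3)
Op 2: place WQ@(0,1)
Op 3: place WN@(3,2)
Op 4: place BK@(1,0)
Op 5: remove (1,0)
Op 6: remove (3,2)
Op 7: place WN@(1,3)
Op 8: place WK@(1,0)
Per-piece attacks for B:
Union (0 distinct): (none)

Answer: 0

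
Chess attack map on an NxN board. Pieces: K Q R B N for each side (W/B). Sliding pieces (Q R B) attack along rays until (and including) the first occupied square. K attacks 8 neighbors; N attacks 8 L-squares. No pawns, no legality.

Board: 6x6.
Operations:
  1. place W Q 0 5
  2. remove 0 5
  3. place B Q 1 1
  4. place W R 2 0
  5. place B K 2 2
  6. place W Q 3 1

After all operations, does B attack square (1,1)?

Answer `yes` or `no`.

Answer: yes

Derivation:
Op 1: place WQ@(0,5)
Op 2: remove (0,5)
Op 3: place BQ@(1,1)
Op 4: place WR@(2,0)
Op 5: place BK@(2,2)
Op 6: place WQ@(3,1)
Per-piece attacks for B:
  BQ@(1,1): attacks (1,2) (1,3) (1,4) (1,5) (1,0) (2,1) (3,1) (0,1) (2,2) (2,0) (0,2) (0,0) [ray(1,0) blocked at (3,1); ray(1,1) blocked at (2,2); ray(1,-1) blocked at (2,0)]
  BK@(2,2): attacks (2,3) (2,1) (3,2) (1,2) (3,3) (3,1) (1,3) (1,1)
B attacks (1,1): yes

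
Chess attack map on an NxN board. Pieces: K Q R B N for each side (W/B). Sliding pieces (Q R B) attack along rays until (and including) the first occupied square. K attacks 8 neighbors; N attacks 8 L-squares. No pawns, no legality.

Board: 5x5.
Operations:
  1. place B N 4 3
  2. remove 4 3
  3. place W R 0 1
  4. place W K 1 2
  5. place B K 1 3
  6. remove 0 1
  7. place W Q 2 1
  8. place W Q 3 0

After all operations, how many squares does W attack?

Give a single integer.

Op 1: place BN@(4,3)
Op 2: remove (4,3)
Op 3: place WR@(0,1)
Op 4: place WK@(1,2)
Op 5: place BK@(1,3)
Op 6: remove (0,1)
Op 7: place WQ@(2,1)
Op 8: place WQ@(3,0)
Per-piece attacks for W:
  WK@(1,2): attacks (1,3) (1,1) (2,2) (0,2) (2,3) (2,1) (0,3) (0,1)
  WQ@(2,1): attacks (2,2) (2,3) (2,4) (2,0) (3,1) (4,1) (1,1) (0,1) (3,2) (4,3) (3,0) (1,2) (1,0) [ray(1,-1) blocked at (3,0); ray(-1,1) blocked at (1,2)]
  WQ@(3,0): attacks (3,1) (3,2) (3,3) (3,4) (4,0) (2,0) (1,0) (0,0) (4,1) (2,1) [ray(-1,1) blocked at (2,1)]
Union (21 distinct): (0,0) (0,1) (0,2) (0,3) (1,0) (1,1) (1,2) (1,3) (2,0) (2,1) (2,2) (2,3) (2,4) (3,0) (3,1) (3,2) (3,3) (3,4) (4,0) (4,1) (4,3)

Answer: 21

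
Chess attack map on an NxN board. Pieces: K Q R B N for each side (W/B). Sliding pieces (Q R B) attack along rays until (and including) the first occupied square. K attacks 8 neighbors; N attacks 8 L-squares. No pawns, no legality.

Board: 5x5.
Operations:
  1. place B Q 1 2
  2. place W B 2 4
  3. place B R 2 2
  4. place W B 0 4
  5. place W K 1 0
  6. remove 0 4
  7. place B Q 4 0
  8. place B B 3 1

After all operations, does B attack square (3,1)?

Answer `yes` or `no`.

Op 1: place BQ@(1,2)
Op 2: place WB@(2,4)
Op 3: place BR@(2,2)
Op 4: place WB@(0,4)
Op 5: place WK@(1,0)
Op 6: remove (0,4)
Op 7: place BQ@(4,0)
Op 8: place BB@(3,1)
Per-piece attacks for B:
  BQ@(1,2): attacks (1,3) (1,4) (1,1) (1,0) (2,2) (0,2) (2,3) (3,4) (2,1) (3,0) (0,3) (0,1) [ray(0,-1) blocked at (1,0); ray(1,0) blocked at (2,2)]
  BR@(2,2): attacks (2,3) (2,4) (2,1) (2,0) (3,2) (4,2) (1,2) [ray(0,1) blocked at (2,4); ray(-1,0) blocked at (1,2)]
  BB@(3,1): attacks (4,2) (4,0) (2,2) (2,0) [ray(1,-1) blocked at (4,0); ray(-1,1) blocked at (2,2)]
  BQ@(4,0): attacks (4,1) (4,2) (4,3) (4,4) (3,0) (2,0) (1,0) (3,1) [ray(-1,0) blocked at (1,0); ray(-1,1) blocked at (3,1)]
B attacks (3,1): yes

Answer: yes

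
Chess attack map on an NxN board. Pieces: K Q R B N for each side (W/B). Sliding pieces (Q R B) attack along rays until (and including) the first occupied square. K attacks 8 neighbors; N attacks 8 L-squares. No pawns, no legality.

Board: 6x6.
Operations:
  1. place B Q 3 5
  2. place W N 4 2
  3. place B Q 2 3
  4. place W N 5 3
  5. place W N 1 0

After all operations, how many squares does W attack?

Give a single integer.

Op 1: place BQ@(3,5)
Op 2: place WN@(4,2)
Op 3: place BQ@(2,3)
Op 4: place WN@(5,3)
Op 5: place WN@(1,0)
Per-piece attacks for W:
  WN@(1,0): attacks (2,2) (3,1) (0,2)
  WN@(4,2): attacks (5,4) (3,4) (2,3) (5,0) (3,0) (2,1)
  WN@(5,3): attacks (4,5) (3,4) (4,1) (3,2)
Union (12 distinct): (0,2) (2,1) (2,2) (2,3) (3,0) (3,1) (3,2) (3,4) (4,1) (4,5) (5,0) (5,4)

Answer: 12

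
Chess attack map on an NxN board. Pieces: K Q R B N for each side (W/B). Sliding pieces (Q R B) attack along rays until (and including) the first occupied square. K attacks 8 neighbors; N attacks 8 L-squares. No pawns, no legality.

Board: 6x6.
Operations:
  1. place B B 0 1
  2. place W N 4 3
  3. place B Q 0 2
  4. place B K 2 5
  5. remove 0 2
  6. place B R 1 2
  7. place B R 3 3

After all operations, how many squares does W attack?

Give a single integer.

Op 1: place BB@(0,1)
Op 2: place WN@(4,3)
Op 3: place BQ@(0,2)
Op 4: place BK@(2,5)
Op 5: remove (0,2)
Op 6: place BR@(1,2)
Op 7: place BR@(3,3)
Per-piece attacks for W:
  WN@(4,3): attacks (5,5) (3,5) (2,4) (5,1) (3,1) (2,2)
Union (6 distinct): (2,2) (2,4) (3,1) (3,5) (5,1) (5,5)

Answer: 6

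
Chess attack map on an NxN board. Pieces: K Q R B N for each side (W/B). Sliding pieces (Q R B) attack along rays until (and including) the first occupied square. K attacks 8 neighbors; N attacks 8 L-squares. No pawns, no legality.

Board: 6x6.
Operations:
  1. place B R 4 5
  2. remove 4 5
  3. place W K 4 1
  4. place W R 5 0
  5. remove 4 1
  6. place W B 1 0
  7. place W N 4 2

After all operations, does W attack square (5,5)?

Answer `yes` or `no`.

Answer: yes

Derivation:
Op 1: place BR@(4,5)
Op 2: remove (4,5)
Op 3: place WK@(4,1)
Op 4: place WR@(5,0)
Op 5: remove (4,1)
Op 6: place WB@(1,0)
Op 7: place WN@(4,2)
Per-piece attacks for W:
  WB@(1,0): attacks (2,1) (3,2) (4,3) (5,4) (0,1)
  WN@(4,2): attacks (5,4) (3,4) (2,3) (5,0) (3,0) (2,1)
  WR@(5,0): attacks (5,1) (5,2) (5,3) (5,4) (5,5) (4,0) (3,0) (2,0) (1,0) [ray(-1,0) blocked at (1,0)]
W attacks (5,5): yes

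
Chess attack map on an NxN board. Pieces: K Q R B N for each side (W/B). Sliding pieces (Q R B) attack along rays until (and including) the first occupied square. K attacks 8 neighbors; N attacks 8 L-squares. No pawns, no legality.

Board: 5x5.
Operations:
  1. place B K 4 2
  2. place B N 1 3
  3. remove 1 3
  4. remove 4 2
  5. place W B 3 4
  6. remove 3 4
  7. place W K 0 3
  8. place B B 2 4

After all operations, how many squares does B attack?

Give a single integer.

Answer: 4

Derivation:
Op 1: place BK@(4,2)
Op 2: place BN@(1,3)
Op 3: remove (1,3)
Op 4: remove (4,2)
Op 5: place WB@(3,4)
Op 6: remove (3,4)
Op 7: place WK@(0,3)
Op 8: place BB@(2,4)
Per-piece attacks for B:
  BB@(2,4): attacks (3,3) (4,2) (1,3) (0,2)
Union (4 distinct): (0,2) (1,3) (3,3) (4,2)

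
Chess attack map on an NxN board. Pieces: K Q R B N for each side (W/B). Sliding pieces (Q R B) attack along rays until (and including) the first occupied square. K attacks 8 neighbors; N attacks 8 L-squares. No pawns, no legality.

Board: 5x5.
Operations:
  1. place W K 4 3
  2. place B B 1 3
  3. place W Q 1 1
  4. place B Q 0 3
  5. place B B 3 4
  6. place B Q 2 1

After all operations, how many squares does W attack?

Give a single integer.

Op 1: place WK@(4,3)
Op 2: place BB@(1,3)
Op 3: place WQ@(1,1)
Op 4: place BQ@(0,3)
Op 5: place BB@(3,4)
Op 6: place BQ@(2,1)
Per-piece attacks for W:
  WQ@(1,1): attacks (1,2) (1,3) (1,0) (2,1) (0,1) (2,2) (3,3) (4,4) (2,0) (0,2) (0,0) [ray(0,1) blocked at (1,3); ray(1,0) blocked at (2,1)]
  WK@(4,3): attacks (4,4) (4,2) (3,3) (3,4) (3,2)
Union (14 distinct): (0,0) (0,1) (0,2) (1,0) (1,2) (1,3) (2,0) (2,1) (2,2) (3,2) (3,3) (3,4) (4,2) (4,4)

Answer: 14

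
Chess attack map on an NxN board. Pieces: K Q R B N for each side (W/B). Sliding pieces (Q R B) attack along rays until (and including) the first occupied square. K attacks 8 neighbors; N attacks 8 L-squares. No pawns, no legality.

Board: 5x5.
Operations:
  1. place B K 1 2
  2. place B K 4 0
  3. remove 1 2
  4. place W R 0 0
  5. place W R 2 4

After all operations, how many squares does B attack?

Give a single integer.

Answer: 3

Derivation:
Op 1: place BK@(1,2)
Op 2: place BK@(4,0)
Op 3: remove (1,2)
Op 4: place WR@(0,0)
Op 5: place WR@(2,4)
Per-piece attacks for B:
  BK@(4,0): attacks (4,1) (3,0) (3,1)
Union (3 distinct): (3,0) (3,1) (4,1)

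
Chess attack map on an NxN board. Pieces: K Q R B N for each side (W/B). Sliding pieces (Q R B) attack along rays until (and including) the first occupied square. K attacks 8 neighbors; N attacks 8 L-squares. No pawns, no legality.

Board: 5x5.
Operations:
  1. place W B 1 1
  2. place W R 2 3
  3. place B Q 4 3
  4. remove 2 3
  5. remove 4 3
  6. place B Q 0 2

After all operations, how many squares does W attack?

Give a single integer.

Op 1: place WB@(1,1)
Op 2: place WR@(2,3)
Op 3: place BQ@(4,3)
Op 4: remove (2,3)
Op 5: remove (4,3)
Op 6: place BQ@(0,2)
Per-piece attacks for W:
  WB@(1,1): attacks (2,2) (3,3) (4,4) (2,0) (0,2) (0,0) [ray(-1,1) blocked at (0,2)]
Union (6 distinct): (0,0) (0,2) (2,0) (2,2) (3,3) (4,4)

Answer: 6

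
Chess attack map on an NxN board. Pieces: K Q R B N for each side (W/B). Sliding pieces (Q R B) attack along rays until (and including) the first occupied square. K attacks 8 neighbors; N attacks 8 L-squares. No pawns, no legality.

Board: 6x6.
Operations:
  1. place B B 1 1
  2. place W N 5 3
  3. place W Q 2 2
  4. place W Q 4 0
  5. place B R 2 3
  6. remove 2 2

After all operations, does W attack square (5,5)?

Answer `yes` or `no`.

Op 1: place BB@(1,1)
Op 2: place WN@(5,3)
Op 3: place WQ@(2,2)
Op 4: place WQ@(4,0)
Op 5: place BR@(2,3)
Op 6: remove (2,2)
Per-piece attacks for W:
  WQ@(4,0): attacks (4,1) (4,2) (4,3) (4,4) (4,5) (5,0) (3,0) (2,0) (1,0) (0,0) (5,1) (3,1) (2,2) (1,3) (0,4)
  WN@(5,3): attacks (4,5) (3,4) (4,1) (3,2)
W attacks (5,5): no

Answer: no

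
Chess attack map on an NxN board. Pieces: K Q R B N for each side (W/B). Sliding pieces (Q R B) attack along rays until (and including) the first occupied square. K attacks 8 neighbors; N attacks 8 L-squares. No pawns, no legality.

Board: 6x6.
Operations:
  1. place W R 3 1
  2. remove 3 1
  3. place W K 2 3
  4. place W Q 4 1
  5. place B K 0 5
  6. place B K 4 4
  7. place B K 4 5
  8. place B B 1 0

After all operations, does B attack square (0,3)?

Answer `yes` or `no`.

Answer: no

Derivation:
Op 1: place WR@(3,1)
Op 2: remove (3,1)
Op 3: place WK@(2,3)
Op 4: place WQ@(4,1)
Op 5: place BK@(0,5)
Op 6: place BK@(4,4)
Op 7: place BK@(4,5)
Op 8: place BB@(1,0)
Per-piece attacks for B:
  BK@(0,5): attacks (0,4) (1,5) (1,4)
  BB@(1,0): attacks (2,1) (3,2) (4,3) (5,4) (0,1)
  BK@(4,4): attacks (4,5) (4,3) (5,4) (3,4) (5,5) (5,3) (3,5) (3,3)
  BK@(4,5): attacks (4,4) (5,5) (3,5) (5,4) (3,4)
B attacks (0,3): no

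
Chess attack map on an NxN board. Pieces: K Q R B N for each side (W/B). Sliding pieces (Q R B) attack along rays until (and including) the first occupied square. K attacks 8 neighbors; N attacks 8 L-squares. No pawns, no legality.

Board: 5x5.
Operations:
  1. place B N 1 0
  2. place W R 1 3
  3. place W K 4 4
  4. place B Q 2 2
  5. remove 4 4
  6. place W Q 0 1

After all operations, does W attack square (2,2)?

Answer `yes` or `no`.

Answer: no

Derivation:
Op 1: place BN@(1,0)
Op 2: place WR@(1,3)
Op 3: place WK@(4,4)
Op 4: place BQ@(2,2)
Op 5: remove (4,4)
Op 6: place WQ@(0,1)
Per-piece attacks for W:
  WQ@(0,1): attacks (0,2) (0,3) (0,4) (0,0) (1,1) (2,1) (3,1) (4,1) (1,2) (2,3) (3,4) (1,0) [ray(1,-1) blocked at (1,0)]
  WR@(1,3): attacks (1,4) (1,2) (1,1) (1,0) (2,3) (3,3) (4,3) (0,3) [ray(0,-1) blocked at (1,0)]
W attacks (2,2): no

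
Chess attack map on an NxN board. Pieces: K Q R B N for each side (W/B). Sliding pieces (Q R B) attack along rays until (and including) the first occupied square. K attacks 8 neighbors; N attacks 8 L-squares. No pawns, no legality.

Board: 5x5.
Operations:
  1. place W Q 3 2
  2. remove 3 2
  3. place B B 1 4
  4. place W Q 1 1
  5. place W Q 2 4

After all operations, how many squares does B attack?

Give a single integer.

Op 1: place WQ@(3,2)
Op 2: remove (3,2)
Op 3: place BB@(1,4)
Op 4: place WQ@(1,1)
Op 5: place WQ@(2,4)
Per-piece attacks for B:
  BB@(1,4): attacks (2,3) (3,2) (4,1) (0,3)
Union (4 distinct): (0,3) (2,3) (3,2) (4,1)

Answer: 4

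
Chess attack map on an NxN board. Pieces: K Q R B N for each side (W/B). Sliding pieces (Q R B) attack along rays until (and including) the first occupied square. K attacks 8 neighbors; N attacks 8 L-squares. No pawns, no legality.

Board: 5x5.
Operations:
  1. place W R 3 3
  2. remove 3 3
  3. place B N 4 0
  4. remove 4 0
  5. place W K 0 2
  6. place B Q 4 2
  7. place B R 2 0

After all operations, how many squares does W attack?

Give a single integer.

Op 1: place WR@(3,3)
Op 2: remove (3,3)
Op 3: place BN@(4,0)
Op 4: remove (4,0)
Op 5: place WK@(0,2)
Op 6: place BQ@(4,2)
Op 7: place BR@(2,0)
Per-piece attacks for W:
  WK@(0,2): attacks (0,3) (0,1) (1,2) (1,3) (1,1)
Union (5 distinct): (0,1) (0,3) (1,1) (1,2) (1,3)

Answer: 5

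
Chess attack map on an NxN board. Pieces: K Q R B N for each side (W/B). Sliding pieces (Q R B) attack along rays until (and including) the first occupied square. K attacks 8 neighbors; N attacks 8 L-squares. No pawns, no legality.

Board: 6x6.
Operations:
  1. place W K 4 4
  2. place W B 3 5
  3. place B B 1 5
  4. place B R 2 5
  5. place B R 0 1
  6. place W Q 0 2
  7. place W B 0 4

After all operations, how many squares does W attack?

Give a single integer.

Op 1: place WK@(4,4)
Op 2: place WB@(3,5)
Op 3: place BB@(1,5)
Op 4: place BR@(2,5)
Op 5: place BR@(0,1)
Op 6: place WQ@(0,2)
Op 7: place WB@(0,4)
Per-piece attacks for W:
  WQ@(0,2): attacks (0,3) (0,4) (0,1) (1,2) (2,2) (3,2) (4,2) (5,2) (1,3) (2,4) (3,5) (1,1) (2,0) [ray(0,1) blocked at (0,4); ray(0,-1) blocked at (0,1); ray(1,1) blocked at (3,5)]
  WB@(0,4): attacks (1,5) (1,3) (2,2) (3,1) (4,0) [ray(1,1) blocked at (1,5)]
  WB@(3,5): attacks (4,4) (2,4) (1,3) (0,2) [ray(1,-1) blocked at (4,4); ray(-1,-1) blocked at (0,2)]
  WK@(4,4): attacks (4,5) (4,3) (5,4) (3,4) (5,5) (5,3) (3,5) (3,3)
Union (25 distinct): (0,1) (0,2) (0,3) (0,4) (1,1) (1,2) (1,3) (1,5) (2,0) (2,2) (2,4) (3,1) (3,2) (3,3) (3,4) (3,5) (4,0) (4,2) (4,3) (4,4) (4,5) (5,2) (5,3) (5,4) (5,5)

Answer: 25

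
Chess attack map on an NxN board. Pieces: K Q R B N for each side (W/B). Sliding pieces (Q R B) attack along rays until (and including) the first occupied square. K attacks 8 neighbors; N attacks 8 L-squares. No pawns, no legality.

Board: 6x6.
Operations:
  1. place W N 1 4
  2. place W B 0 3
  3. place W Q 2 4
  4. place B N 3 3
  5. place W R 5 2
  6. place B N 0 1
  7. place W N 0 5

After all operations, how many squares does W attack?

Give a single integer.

Answer: 23

Derivation:
Op 1: place WN@(1,4)
Op 2: place WB@(0,3)
Op 3: place WQ@(2,4)
Op 4: place BN@(3,3)
Op 5: place WR@(5,2)
Op 6: place BN@(0,1)
Op 7: place WN@(0,5)
Per-piece attacks for W:
  WB@(0,3): attacks (1,4) (1,2) (2,1) (3,0) [ray(1,1) blocked at (1,4)]
  WN@(0,5): attacks (1,3) (2,4)
  WN@(1,4): attacks (3,5) (2,2) (3,3) (0,2)
  WQ@(2,4): attacks (2,5) (2,3) (2,2) (2,1) (2,0) (3,4) (4,4) (5,4) (1,4) (3,5) (3,3) (1,5) (1,3) (0,2) [ray(-1,0) blocked at (1,4); ray(1,-1) blocked at (3,3)]
  WR@(5,2): attacks (5,3) (5,4) (5,5) (5,1) (5,0) (4,2) (3,2) (2,2) (1,2) (0,2)
Union (23 distinct): (0,2) (1,2) (1,3) (1,4) (1,5) (2,0) (2,1) (2,2) (2,3) (2,4) (2,5) (3,0) (3,2) (3,3) (3,4) (3,5) (4,2) (4,4) (5,0) (5,1) (5,3) (5,4) (5,5)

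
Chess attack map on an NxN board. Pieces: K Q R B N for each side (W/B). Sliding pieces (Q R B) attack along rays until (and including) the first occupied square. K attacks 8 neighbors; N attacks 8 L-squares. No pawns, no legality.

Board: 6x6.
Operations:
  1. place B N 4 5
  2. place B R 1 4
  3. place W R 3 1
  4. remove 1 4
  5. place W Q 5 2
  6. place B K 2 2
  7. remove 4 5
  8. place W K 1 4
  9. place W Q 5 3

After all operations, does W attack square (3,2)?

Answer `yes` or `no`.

Op 1: place BN@(4,5)
Op 2: place BR@(1,4)
Op 3: place WR@(3,1)
Op 4: remove (1,4)
Op 5: place WQ@(5,2)
Op 6: place BK@(2,2)
Op 7: remove (4,5)
Op 8: place WK@(1,4)
Op 9: place WQ@(5,3)
Per-piece attacks for W:
  WK@(1,4): attacks (1,5) (1,3) (2,4) (0,4) (2,5) (2,3) (0,5) (0,3)
  WR@(3,1): attacks (3,2) (3,3) (3,4) (3,5) (3,0) (4,1) (5,1) (2,1) (1,1) (0,1)
  WQ@(5,2): attacks (5,3) (5,1) (5,0) (4,2) (3,2) (2,2) (4,3) (3,4) (2,5) (4,1) (3,0) [ray(0,1) blocked at (5,3); ray(-1,0) blocked at (2,2)]
  WQ@(5,3): attacks (5,4) (5,5) (5,2) (4,3) (3,3) (2,3) (1,3) (0,3) (4,4) (3,5) (4,2) (3,1) [ray(0,-1) blocked at (5,2); ray(-1,-1) blocked at (3,1)]
W attacks (3,2): yes

Answer: yes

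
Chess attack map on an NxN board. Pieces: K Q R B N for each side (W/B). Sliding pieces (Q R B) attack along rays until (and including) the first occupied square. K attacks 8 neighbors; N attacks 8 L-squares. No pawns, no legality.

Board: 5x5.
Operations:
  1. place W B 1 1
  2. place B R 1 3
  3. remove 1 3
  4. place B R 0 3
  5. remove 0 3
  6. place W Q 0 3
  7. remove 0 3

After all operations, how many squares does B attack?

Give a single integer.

Op 1: place WB@(1,1)
Op 2: place BR@(1,3)
Op 3: remove (1,3)
Op 4: place BR@(0,3)
Op 5: remove (0,3)
Op 6: place WQ@(0,3)
Op 7: remove (0,3)
Per-piece attacks for B:
Union (0 distinct): (none)

Answer: 0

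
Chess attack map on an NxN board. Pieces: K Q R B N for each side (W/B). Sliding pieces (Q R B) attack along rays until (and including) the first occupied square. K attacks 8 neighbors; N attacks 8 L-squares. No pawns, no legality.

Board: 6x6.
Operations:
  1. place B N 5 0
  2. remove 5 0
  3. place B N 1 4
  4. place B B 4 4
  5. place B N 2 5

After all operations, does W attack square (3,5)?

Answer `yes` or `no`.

Answer: no

Derivation:
Op 1: place BN@(5,0)
Op 2: remove (5,0)
Op 3: place BN@(1,4)
Op 4: place BB@(4,4)
Op 5: place BN@(2,5)
Per-piece attacks for W:
W attacks (3,5): no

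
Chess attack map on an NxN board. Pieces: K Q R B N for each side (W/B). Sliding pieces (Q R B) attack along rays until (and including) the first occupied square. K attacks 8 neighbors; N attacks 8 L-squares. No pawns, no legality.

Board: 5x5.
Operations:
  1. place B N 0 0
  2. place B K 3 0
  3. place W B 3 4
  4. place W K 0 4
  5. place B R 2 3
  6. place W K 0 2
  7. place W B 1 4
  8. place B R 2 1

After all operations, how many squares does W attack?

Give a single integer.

Answer: 8

Derivation:
Op 1: place BN@(0,0)
Op 2: place BK@(3,0)
Op 3: place WB@(3,4)
Op 4: place WK@(0,4)
Op 5: place BR@(2,3)
Op 6: place WK@(0,2)
Op 7: place WB@(1,4)
Op 8: place BR@(2,1)
Per-piece attacks for W:
  WK@(0,2): attacks (0,3) (0,1) (1,2) (1,3) (1,1)
  WK@(0,4): attacks (0,3) (1,4) (1,3)
  WB@(1,4): attacks (2,3) (0,3) [ray(1,-1) blocked at (2,3)]
  WB@(3,4): attacks (4,3) (2,3) [ray(-1,-1) blocked at (2,3)]
Union (8 distinct): (0,1) (0,3) (1,1) (1,2) (1,3) (1,4) (2,3) (4,3)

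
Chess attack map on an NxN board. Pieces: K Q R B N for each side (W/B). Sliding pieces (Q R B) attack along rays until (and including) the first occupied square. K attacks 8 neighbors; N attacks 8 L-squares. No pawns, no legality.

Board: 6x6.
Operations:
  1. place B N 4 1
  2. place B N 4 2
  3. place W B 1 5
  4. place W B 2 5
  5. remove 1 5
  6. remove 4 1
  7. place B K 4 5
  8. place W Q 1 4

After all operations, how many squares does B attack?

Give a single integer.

Answer: 9

Derivation:
Op 1: place BN@(4,1)
Op 2: place BN@(4,2)
Op 3: place WB@(1,5)
Op 4: place WB@(2,5)
Op 5: remove (1,5)
Op 6: remove (4,1)
Op 7: place BK@(4,5)
Op 8: place WQ@(1,4)
Per-piece attacks for B:
  BN@(4,2): attacks (5,4) (3,4) (2,3) (5,0) (3,0) (2,1)
  BK@(4,5): attacks (4,4) (5,5) (3,5) (5,4) (3,4)
Union (9 distinct): (2,1) (2,3) (3,0) (3,4) (3,5) (4,4) (5,0) (5,4) (5,5)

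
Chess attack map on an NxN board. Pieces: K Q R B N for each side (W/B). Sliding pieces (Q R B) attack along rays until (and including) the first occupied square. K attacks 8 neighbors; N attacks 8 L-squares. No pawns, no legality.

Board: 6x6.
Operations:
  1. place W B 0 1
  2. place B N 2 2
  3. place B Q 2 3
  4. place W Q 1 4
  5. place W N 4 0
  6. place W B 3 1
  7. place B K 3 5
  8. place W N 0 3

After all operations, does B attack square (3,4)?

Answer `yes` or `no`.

Op 1: place WB@(0,1)
Op 2: place BN@(2,2)
Op 3: place BQ@(2,3)
Op 4: place WQ@(1,4)
Op 5: place WN@(4,0)
Op 6: place WB@(3,1)
Op 7: place BK@(3,5)
Op 8: place WN@(0,3)
Per-piece attacks for B:
  BN@(2,2): attacks (3,4) (4,3) (1,4) (0,3) (3,0) (4,1) (1,0) (0,1)
  BQ@(2,3): attacks (2,4) (2,5) (2,2) (3,3) (4,3) (5,3) (1,3) (0,3) (3,4) (4,5) (3,2) (4,1) (5,0) (1,4) (1,2) (0,1) [ray(0,-1) blocked at (2,2); ray(-1,0) blocked at (0,3); ray(-1,1) blocked at (1,4); ray(-1,-1) blocked at (0,1)]
  BK@(3,5): attacks (3,4) (4,5) (2,5) (4,4) (2,4)
B attacks (3,4): yes

Answer: yes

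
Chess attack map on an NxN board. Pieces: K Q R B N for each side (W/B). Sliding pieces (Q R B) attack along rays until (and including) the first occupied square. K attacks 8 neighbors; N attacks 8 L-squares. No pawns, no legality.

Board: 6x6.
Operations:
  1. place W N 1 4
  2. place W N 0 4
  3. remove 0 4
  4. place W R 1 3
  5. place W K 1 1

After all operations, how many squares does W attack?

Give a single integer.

Answer: 16

Derivation:
Op 1: place WN@(1,4)
Op 2: place WN@(0,4)
Op 3: remove (0,4)
Op 4: place WR@(1,3)
Op 5: place WK@(1,1)
Per-piece attacks for W:
  WK@(1,1): attacks (1,2) (1,0) (2,1) (0,1) (2,2) (2,0) (0,2) (0,0)
  WR@(1,3): attacks (1,4) (1,2) (1,1) (2,3) (3,3) (4,3) (5,3) (0,3) [ray(0,1) blocked at (1,4); ray(0,-1) blocked at (1,1)]
  WN@(1,4): attacks (3,5) (2,2) (3,3) (0,2)
Union (16 distinct): (0,0) (0,1) (0,2) (0,3) (1,0) (1,1) (1,2) (1,4) (2,0) (2,1) (2,2) (2,3) (3,3) (3,5) (4,3) (5,3)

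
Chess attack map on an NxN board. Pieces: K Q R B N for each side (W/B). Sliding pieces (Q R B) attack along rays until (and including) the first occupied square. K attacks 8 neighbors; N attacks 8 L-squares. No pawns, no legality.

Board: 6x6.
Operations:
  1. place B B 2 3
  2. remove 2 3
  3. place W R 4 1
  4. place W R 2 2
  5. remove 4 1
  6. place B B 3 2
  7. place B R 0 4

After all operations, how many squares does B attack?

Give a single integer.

Op 1: place BB@(2,3)
Op 2: remove (2,3)
Op 3: place WR@(4,1)
Op 4: place WR@(2,2)
Op 5: remove (4,1)
Op 6: place BB@(3,2)
Op 7: place BR@(0,4)
Per-piece attacks for B:
  BR@(0,4): attacks (0,5) (0,3) (0,2) (0,1) (0,0) (1,4) (2,4) (3,4) (4,4) (5,4)
  BB@(3,2): attacks (4,3) (5,4) (4,1) (5,0) (2,3) (1,4) (0,5) (2,1) (1,0)
Union (16 distinct): (0,0) (0,1) (0,2) (0,3) (0,5) (1,0) (1,4) (2,1) (2,3) (2,4) (3,4) (4,1) (4,3) (4,4) (5,0) (5,4)

Answer: 16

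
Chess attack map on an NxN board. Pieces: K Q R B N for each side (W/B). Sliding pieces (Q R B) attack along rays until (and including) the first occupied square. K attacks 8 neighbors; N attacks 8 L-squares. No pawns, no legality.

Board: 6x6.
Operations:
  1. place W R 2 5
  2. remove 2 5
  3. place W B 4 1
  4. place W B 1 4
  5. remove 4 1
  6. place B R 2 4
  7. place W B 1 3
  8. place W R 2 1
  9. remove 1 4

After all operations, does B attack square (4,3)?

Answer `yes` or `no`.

Answer: no

Derivation:
Op 1: place WR@(2,5)
Op 2: remove (2,5)
Op 3: place WB@(4,1)
Op 4: place WB@(1,4)
Op 5: remove (4,1)
Op 6: place BR@(2,4)
Op 7: place WB@(1,3)
Op 8: place WR@(2,1)
Op 9: remove (1,4)
Per-piece attacks for B:
  BR@(2,4): attacks (2,5) (2,3) (2,2) (2,1) (3,4) (4,4) (5,4) (1,4) (0,4) [ray(0,-1) blocked at (2,1)]
B attacks (4,3): no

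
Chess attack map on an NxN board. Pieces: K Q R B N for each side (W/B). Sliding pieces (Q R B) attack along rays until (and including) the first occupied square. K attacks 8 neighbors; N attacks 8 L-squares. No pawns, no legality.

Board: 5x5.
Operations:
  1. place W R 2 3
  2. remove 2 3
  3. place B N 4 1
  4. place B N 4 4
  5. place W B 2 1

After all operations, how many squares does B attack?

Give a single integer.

Op 1: place WR@(2,3)
Op 2: remove (2,3)
Op 3: place BN@(4,1)
Op 4: place BN@(4,4)
Op 5: place WB@(2,1)
Per-piece attacks for B:
  BN@(4,1): attacks (3,3) (2,2) (2,0)
  BN@(4,4): attacks (3,2) (2,3)
Union (5 distinct): (2,0) (2,2) (2,3) (3,2) (3,3)

Answer: 5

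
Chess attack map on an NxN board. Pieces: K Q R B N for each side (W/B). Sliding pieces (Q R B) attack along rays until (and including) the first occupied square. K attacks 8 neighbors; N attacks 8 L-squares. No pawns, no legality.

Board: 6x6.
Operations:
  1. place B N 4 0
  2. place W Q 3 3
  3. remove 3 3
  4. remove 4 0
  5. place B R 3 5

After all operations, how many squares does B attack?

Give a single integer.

Op 1: place BN@(4,0)
Op 2: place WQ@(3,3)
Op 3: remove (3,3)
Op 4: remove (4,0)
Op 5: place BR@(3,5)
Per-piece attacks for B:
  BR@(3,5): attacks (3,4) (3,3) (3,2) (3,1) (3,0) (4,5) (5,5) (2,5) (1,5) (0,5)
Union (10 distinct): (0,5) (1,5) (2,5) (3,0) (3,1) (3,2) (3,3) (3,4) (4,5) (5,5)

Answer: 10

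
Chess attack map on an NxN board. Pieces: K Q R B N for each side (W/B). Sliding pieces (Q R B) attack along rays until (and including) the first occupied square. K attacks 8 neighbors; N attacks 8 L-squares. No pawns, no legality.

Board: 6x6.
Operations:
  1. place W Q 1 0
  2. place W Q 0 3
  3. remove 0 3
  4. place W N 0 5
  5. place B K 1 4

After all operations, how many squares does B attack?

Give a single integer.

Answer: 8

Derivation:
Op 1: place WQ@(1,0)
Op 2: place WQ@(0,3)
Op 3: remove (0,3)
Op 4: place WN@(0,5)
Op 5: place BK@(1,4)
Per-piece attacks for B:
  BK@(1,4): attacks (1,5) (1,3) (2,4) (0,4) (2,5) (2,3) (0,5) (0,3)
Union (8 distinct): (0,3) (0,4) (0,5) (1,3) (1,5) (2,3) (2,4) (2,5)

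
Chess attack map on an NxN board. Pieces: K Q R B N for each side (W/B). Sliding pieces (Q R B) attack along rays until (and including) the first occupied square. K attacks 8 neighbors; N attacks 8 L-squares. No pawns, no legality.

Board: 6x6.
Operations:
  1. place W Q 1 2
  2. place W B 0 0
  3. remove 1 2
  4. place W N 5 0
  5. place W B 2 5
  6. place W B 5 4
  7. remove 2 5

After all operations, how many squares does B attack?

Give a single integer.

Op 1: place WQ@(1,2)
Op 2: place WB@(0,0)
Op 3: remove (1,2)
Op 4: place WN@(5,0)
Op 5: place WB@(2,5)
Op 6: place WB@(5,4)
Op 7: remove (2,5)
Per-piece attacks for B:
Union (0 distinct): (none)

Answer: 0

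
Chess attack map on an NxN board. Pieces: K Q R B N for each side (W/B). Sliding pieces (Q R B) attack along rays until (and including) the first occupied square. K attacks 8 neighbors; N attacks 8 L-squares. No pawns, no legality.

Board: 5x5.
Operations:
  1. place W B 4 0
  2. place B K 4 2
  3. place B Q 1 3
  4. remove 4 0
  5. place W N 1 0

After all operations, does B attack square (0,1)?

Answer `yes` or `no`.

Answer: no

Derivation:
Op 1: place WB@(4,0)
Op 2: place BK@(4,2)
Op 3: place BQ@(1,3)
Op 4: remove (4,0)
Op 5: place WN@(1,0)
Per-piece attacks for B:
  BQ@(1,3): attacks (1,4) (1,2) (1,1) (1,0) (2,3) (3,3) (4,3) (0,3) (2,4) (2,2) (3,1) (4,0) (0,4) (0,2) [ray(0,-1) blocked at (1,0)]
  BK@(4,2): attacks (4,3) (4,1) (3,2) (3,3) (3,1)
B attacks (0,1): no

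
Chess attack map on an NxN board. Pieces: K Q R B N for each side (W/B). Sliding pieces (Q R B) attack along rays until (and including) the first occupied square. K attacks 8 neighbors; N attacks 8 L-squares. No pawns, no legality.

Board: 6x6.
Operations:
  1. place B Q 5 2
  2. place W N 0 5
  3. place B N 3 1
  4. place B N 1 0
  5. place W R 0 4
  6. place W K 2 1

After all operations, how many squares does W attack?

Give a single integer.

Answer: 19

Derivation:
Op 1: place BQ@(5,2)
Op 2: place WN@(0,5)
Op 3: place BN@(3,1)
Op 4: place BN@(1,0)
Op 5: place WR@(0,4)
Op 6: place WK@(2,1)
Per-piece attacks for W:
  WR@(0,4): attacks (0,5) (0,3) (0,2) (0,1) (0,0) (1,4) (2,4) (3,4) (4,4) (5,4) [ray(0,1) blocked at (0,5)]
  WN@(0,5): attacks (1,3) (2,4)
  WK@(2,1): attacks (2,2) (2,0) (3,1) (1,1) (3,2) (3,0) (1,2) (1,0)
Union (19 distinct): (0,0) (0,1) (0,2) (0,3) (0,5) (1,0) (1,1) (1,2) (1,3) (1,4) (2,0) (2,2) (2,4) (3,0) (3,1) (3,2) (3,4) (4,4) (5,4)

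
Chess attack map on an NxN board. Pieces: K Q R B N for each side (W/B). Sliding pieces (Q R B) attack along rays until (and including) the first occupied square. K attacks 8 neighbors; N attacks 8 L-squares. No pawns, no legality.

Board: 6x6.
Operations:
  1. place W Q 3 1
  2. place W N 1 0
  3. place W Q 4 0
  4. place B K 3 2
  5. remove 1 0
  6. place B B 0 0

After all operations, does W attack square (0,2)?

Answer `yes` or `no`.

Answer: no

Derivation:
Op 1: place WQ@(3,1)
Op 2: place WN@(1,0)
Op 3: place WQ@(4,0)
Op 4: place BK@(3,2)
Op 5: remove (1,0)
Op 6: place BB@(0,0)
Per-piece attacks for W:
  WQ@(3,1): attacks (3,2) (3,0) (4,1) (5,1) (2,1) (1,1) (0,1) (4,2) (5,3) (4,0) (2,2) (1,3) (0,4) (2,0) [ray(0,1) blocked at (3,2); ray(1,-1) blocked at (4,0)]
  WQ@(4,0): attacks (4,1) (4,2) (4,3) (4,4) (4,5) (5,0) (3,0) (2,0) (1,0) (0,0) (5,1) (3,1) [ray(-1,0) blocked at (0,0); ray(-1,1) blocked at (3,1)]
W attacks (0,2): no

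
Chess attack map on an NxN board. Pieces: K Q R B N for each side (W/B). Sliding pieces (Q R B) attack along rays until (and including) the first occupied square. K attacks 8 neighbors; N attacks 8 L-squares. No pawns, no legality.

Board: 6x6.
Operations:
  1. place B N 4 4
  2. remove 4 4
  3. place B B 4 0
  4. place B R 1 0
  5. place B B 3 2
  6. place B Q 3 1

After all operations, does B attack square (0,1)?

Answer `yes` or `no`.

Op 1: place BN@(4,4)
Op 2: remove (4,4)
Op 3: place BB@(4,0)
Op 4: place BR@(1,0)
Op 5: place BB@(3,2)
Op 6: place BQ@(3,1)
Per-piece attacks for B:
  BR@(1,0): attacks (1,1) (1,2) (1,3) (1,4) (1,5) (2,0) (3,0) (4,0) (0,0) [ray(1,0) blocked at (4,0)]
  BQ@(3,1): attacks (3,2) (3,0) (4,1) (5,1) (2,1) (1,1) (0,1) (4,2) (5,3) (4,0) (2,2) (1,3) (0,4) (2,0) [ray(0,1) blocked at (3,2); ray(1,-1) blocked at (4,0)]
  BB@(3,2): attacks (4,3) (5,4) (4,1) (5,0) (2,3) (1,4) (0,5) (2,1) (1,0) [ray(-1,-1) blocked at (1,0)]
  BB@(4,0): attacks (5,1) (3,1) [ray(-1,1) blocked at (3,1)]
B attacks (0,1): yes

Answer: yes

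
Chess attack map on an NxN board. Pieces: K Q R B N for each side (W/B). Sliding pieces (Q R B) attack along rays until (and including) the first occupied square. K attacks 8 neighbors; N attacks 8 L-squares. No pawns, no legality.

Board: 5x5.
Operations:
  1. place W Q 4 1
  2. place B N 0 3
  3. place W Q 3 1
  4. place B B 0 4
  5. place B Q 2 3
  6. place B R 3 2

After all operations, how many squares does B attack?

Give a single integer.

Answer: 17

Derivation:
Op 1: place WQ@(4,1)
Op 2: place BN@(0,3)
Op 3: place WQ@(3,1)
Op 4: place BB@(0,4)
Op 5: place BQ@(2,3)
Op 6: place BR@(3,2)
Per-piece attacks for B:
  BN@(0,3): attacks (2,4) (1,1) (2,2)
  BB@(0,4): attacks (1,3) (2,2) (3,1) [ray(1,-1) blocked at (3,1)]
  BQ@(2,3): attacks (2,4) (2,2) (2,1) (2,0) (3,3) (4,3) (1,3) (0,3) (3,4) (3,2) (1,4) (1,2) (0,1) [ray(-1,0) blocked at (0,3); ray(1,-1) blocked at (3,2)]
  BR@(3,2): attacks (3,3) (3,4) (3,1) (4,2) (2,2) (1,2) (0,2) [ray(0,-1) blocked at (3,1)]
Union (17 distinct): (0,1) (0,2) (0,3) (1,1) (1,2) (1,3) (1,4) (2,0) (2,1) (2,2) (2,4) (3,1) (3,2) (3,3) (3,4) (4,2) (4,3)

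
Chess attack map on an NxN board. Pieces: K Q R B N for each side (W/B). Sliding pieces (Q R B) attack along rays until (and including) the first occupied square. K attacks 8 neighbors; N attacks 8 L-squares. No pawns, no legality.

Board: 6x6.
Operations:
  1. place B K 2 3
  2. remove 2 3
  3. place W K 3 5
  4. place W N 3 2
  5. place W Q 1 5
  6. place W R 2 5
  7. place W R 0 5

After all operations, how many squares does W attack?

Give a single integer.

Op 1: place BK@(2,3)
Op 2: remove (2,3)
Op 3: place WK@(3,5)
Op 4: place WN@(3,2)
Op 5: place WQ@(1,5)
Op 6: place WR@(2,5)
Op 7: place WR@(0,5)
Per-piece attacks for W:
  WR@(0,5): attacks (0,4) (0,3) (0,2) (0,1) (0,0) (1,5) [ray(1,0) blocked at (1,5)]
  WQ@(1,5): attacks (1,4) (1,3) (1,2) (1,1) (1,0) (2,5) (0,5) (2,4) (3,3) (4,2) (5,1) (0,4) [ray(1,0) blocked at (2,5); ray(-1,0) blocked at (0,5)]
  WR@(2,5): attacks (2,4) (2,3) (2,2) (2,1) (2,0) (3,5) (1,5) [ray(1,0) blocked at (3,5); ray(-1,0) blocked at (1,5)]
  WN@(3,2): attacks (4,4) (5,3) (2,4) (1,3) (4,0) (5,1) (2,0) (1,1)
  WK@(3,5): attacks (3,4) (4,5) (2,5) (4,4) (2,4)
Union (27 distinct): (0,0) (0,1) (0,2) (0,3) (0,4) (0,5) (1,0) (1,1) (1,2) (1,3) (1,4) (1,5) (2,0) (2,1) (2,2) (2,3) (2,4) (2,5) (3,3) (3,4) (3,5) (4,0) (4,2) (4,4) (4,5) (5,1) (5,3)

Answer: 27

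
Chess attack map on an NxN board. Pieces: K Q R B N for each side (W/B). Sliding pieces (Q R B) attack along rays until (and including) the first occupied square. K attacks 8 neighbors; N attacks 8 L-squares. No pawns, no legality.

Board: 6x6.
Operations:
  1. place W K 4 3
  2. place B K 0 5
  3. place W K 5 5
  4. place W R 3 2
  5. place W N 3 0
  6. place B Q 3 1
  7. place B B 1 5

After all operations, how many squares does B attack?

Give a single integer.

Op 1: place WK@(4,3)
Op 2: place BK@(0,5)
Op 3: place WK@(5,5)
Op 4: place WR@(3,2)
Op 5: place WN@(3,0)
Op 6: place BQ@(3,1)
Op 7: place BB@(1,5)
Per-piece attacks for B:
  BK@(0,5): attacks (0,4) (1,5) (1,4)
  BB@(1,5): attacks (2,4) (3,3) (4,2) (5,1) (0,4)
  BQ@(3,1): attacks (3,2) (3,0) (4,1) (5,1) (2,1) (1,1) (0,1) (4,2) (5,3) (4,0) (2,2) (1,3) (0,4) (2,0) [ray(0,1) blocked at (3,2); ray(0,-1) blocked at (3,0)]
Union (18 distinct): (0,1) (0,4) (1,1) (1,3) (1,4) (1,5) (2,0) (2,1) (2,2) (2,4) (3,0) (3,2) (3,3) (4,0) (4,1) (4,2) (5,1) (5,3)

Answer: 18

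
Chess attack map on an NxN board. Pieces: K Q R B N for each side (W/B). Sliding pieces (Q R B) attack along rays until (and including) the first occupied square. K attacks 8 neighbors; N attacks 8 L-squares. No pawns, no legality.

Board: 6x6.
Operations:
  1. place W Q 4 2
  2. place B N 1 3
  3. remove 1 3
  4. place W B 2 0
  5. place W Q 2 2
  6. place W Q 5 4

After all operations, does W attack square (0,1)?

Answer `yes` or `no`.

Answer: no

Derivation:
Op 1: place WQ@(4,2)
Op 2: place BN@(1,3)
Op 3: remove (1,3)
Op 4: place WB@(2,0)
Op 5: place WQ@(2,2)
Op 6: place WQ@(5,4)
Per-piece attacks for W:
  WB@(2,0): attacks (3,1) (4,2) (1,1) (0,2) [ray(1,1) blocked at (4,2)]
  WQ@(2,2): attacks (2,3) (2,4) (2,5) (2,1) (2,0) (3,2) (4,2) (1,2) (0,2) (3,3) (4,4) (5,5) (3,1) (4,0) (1,3) (0,4) (1,1) (0,0) [ray(0,-1) blocked at (2,0); ray(1,0) blocked at (4,2)]
  WQ@(4,2): attacks (4,3) (4,4) (4,5) (4,1) (4,0) (5,2) (3,2) (2,2) (5,3) (5,1) (3,3) (2,4) (1,5) (3,1) (2,0) [ray(-1,0) blocked at (2,2); ray(-1,-1) blocked at (2,0)]
  WQ@(5,4): attacks (5,5) (5,3) (5,2) (5,1) (5,0) (4,4) (3,4) (2,4) (1,4) (0,4) (4,5) (4,3) (3,2) (2,1) (1,0)
W attacks (0,1): no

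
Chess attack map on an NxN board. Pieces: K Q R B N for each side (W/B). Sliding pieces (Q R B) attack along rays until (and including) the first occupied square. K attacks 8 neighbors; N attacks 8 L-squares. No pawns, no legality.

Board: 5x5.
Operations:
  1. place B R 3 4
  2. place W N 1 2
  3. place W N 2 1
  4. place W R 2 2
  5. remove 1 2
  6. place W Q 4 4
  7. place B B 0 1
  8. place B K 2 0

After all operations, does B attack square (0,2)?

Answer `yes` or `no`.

Op 1: place BR@(3,4)
Op 2: place WN@(1,2)
Op 3: place WN@(2,1)
Op 4: place WR@(2,2)
Op 5: remove (1,2)
Op 6: place WQ@(4,4)
Op 7: place BB@(0,1)
Op 8: place BK@(2,0)
Per-piece attacks for B:
  BB@(0,1): attacks (1,2) (2,3) (3,4) (1,0) [ray(1,1) blocked at (3,4)]
  BK@(2,0): attacks (2,1) (3,0) (1,0) (3,1) (1,1)
  BR@(3,4): attacks (3,3) (3,2) (3,1) (3,0) (4,4) (2,4) (1,4) (0,4) [ray(1,0) blocked at (4,4)]
B attacks (0,2): no

Answer: no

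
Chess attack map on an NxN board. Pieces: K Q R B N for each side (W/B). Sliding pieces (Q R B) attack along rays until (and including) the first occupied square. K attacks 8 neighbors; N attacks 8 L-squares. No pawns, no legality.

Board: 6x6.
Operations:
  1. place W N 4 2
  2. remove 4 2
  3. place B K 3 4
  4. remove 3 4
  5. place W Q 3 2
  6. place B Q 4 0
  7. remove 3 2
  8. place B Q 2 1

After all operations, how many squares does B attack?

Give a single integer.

Op 1: place WN@(4,2)
Op 2: remove (4,2)
Op 3: place BK@(3,4)
Op 4: remove (3,4)
Op 5: place WQ@(3,2)
Op 6: place BQ@(4,0)
Op 7: remove (3,2)
Op 8: place BQ@(2,1)
Per-piece attacks for B:
  BQ@(2,1): attacks (2,2) (2,3) (2,4) (2,5) (2,0) (3,1) (4,1) (5,1) (1,1) (0,1) (3,2) (4,3) (5,4) (3,0) (1,2) (0,3) (1,0)
  BQ@(4,0): attacks (4,1) (4,2) (4,3) (4,4) (4,5) (5,0) (3,0) (2,0) (1,0) (0,0) (5,1) (3,1) (2,2) (1,3) (0,4)
Union (24 distinct): (0,0) (0,1) (0,3) (0,4) (1,0) (1,1) (1,2) (1,3) (2,0) (2,2) (2,3) (2,4) (2,5) (3,0) (3,1) (3,2) (4,1) (4,2) (4,3) (4,4) (4,5) (5,0) (5,1) (5,4)

Answer: 24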